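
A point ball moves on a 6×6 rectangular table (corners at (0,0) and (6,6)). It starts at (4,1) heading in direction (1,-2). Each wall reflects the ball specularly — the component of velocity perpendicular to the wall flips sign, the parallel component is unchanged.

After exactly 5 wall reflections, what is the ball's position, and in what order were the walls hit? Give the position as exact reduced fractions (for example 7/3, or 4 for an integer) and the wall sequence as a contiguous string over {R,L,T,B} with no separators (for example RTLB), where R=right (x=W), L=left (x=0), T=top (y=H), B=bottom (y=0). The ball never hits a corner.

1. t=1/2 → B at (9/2,0); v=(1,2)
2. t=3/2 → R at (6,3); v=(-1,2)
3. t=3/2 → T at (9/2,6); v=(-1,-2)
4. t=3 → B at (3/2,0); v=(-1,2)
5. t=3/2 → L at (0,3); v=(1,2)

Final position: (0,3)
Wall sequence: BRTBL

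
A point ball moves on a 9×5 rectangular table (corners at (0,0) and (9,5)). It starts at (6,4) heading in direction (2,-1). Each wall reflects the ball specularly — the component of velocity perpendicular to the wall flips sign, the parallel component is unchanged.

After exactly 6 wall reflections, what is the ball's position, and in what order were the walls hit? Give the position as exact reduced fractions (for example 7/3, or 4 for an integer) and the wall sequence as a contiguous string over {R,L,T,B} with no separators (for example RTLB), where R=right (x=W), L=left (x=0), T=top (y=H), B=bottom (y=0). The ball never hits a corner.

1. t=3/2 → R at (9,5/2); v=(-2,-1)
2. t=5/2 → B at (4,0); v=(-2,1)
3. t=2 → L at (0,2); v=(2,1)
4. t=3 → T at (6,5); v=(2,-1)
5. t=3/2 → R at (9,7/2); v=(-2,-1)
6. t=7/2 → B at (2,0); v=(-2,1)

Final position: (2,0)
Wall sequence: RBLTRB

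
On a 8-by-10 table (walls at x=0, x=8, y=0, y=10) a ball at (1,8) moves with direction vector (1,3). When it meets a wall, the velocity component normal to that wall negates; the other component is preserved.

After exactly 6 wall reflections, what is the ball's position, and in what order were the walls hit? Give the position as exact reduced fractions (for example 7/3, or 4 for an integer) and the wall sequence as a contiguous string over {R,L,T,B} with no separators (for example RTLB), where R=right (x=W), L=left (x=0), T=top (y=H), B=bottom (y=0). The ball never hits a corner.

1. t=2/3 → T at (5/3,10); v=(1,-3)
2. t=10/3 → B at (5,0); v=(1,3)
3. t=3 → R at (8,9); v=(-1,3)
4. t=1/3 → T at (23/3,10); v=(-1,-3)
5. t=10/3 → B at (13/3,0); v=(-1,3)
6. t=10/3 → T at (1,10); v=(-1,-3)

Final position: (1,10)
Wall sequence: TBRTBT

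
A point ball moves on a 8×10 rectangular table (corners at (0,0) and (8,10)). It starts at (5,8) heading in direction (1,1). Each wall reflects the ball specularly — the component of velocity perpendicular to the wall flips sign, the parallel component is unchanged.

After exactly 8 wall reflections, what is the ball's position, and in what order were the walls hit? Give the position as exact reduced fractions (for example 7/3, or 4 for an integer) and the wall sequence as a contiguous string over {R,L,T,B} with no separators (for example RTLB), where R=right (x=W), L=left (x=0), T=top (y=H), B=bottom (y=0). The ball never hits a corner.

1. t=2 → T at (7,10); v=(1,-1)
2. t=1 → R at (8,9); v=(-1,-1)
3. t=8 → L at (0,1); v=(1,-1)
4. t=1 → B at (1,0); v=(1,1)
5. t=7 → R at (8,7); v=(-1,1)
6. t=3 → T at (5,10); v=(-1,-1)
7. t=5 → L at (0,5); v=(1,-1)
8. t=5 → B at (5,0); v=(1,1)

Final position: (5,0)
Wall sequence: TRLBRTLB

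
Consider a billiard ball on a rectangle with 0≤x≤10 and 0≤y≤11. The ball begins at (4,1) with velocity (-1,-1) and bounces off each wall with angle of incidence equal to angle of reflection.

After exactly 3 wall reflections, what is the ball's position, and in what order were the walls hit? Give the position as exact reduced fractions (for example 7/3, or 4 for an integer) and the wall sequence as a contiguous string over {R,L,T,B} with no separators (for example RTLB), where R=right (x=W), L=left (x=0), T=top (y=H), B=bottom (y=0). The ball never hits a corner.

Final position: (8,11)
Wall sequence: BLT

1. t=1 → B at (3,0); v=(-1,1)
2. t=3 → L at (0,3); v=(1,1)
3. t=8 → T at (8,11); v=(1,-1)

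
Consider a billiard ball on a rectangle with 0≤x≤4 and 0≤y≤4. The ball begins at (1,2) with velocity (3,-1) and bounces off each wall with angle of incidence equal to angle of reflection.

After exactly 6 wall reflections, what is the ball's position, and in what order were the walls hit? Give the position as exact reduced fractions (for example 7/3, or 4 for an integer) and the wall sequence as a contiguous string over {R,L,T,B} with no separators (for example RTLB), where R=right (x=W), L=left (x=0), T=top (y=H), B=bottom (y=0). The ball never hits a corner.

Final position: (3,4)
Wall sequence: RBLRLT

1. t=1 → R at (4,1); v=(-3,-1)
2. t=1 → B at (1,0); v=(-3,1)
3. t=1/3 → L at (0,1/3); v=(3,1)
4. t=4/3 → R at (4,5/3); v=(-3,1)
5. t=4/3 → L at (0,3); v=(3,1)
6. t=1 → T at (3,4); v=(3,-1)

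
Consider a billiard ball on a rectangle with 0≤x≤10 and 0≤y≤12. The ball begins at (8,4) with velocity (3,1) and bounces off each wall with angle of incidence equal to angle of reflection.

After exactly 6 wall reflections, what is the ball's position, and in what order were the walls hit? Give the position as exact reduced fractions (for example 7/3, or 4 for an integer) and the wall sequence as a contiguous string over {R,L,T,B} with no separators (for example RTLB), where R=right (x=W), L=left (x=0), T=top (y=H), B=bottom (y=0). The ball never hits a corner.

1. t=2/3 → R at (10,14/3); v=(-3,1)
2. t=10/3 → L at (0,8); v=(3,1)
3. t=10/3 → R at (10,34/3); v=(-3,1)
4. t=2/3 → T at (8,12); v=(-3,-1)
5. t=8/3 → L at (0,28/3); v=(3,-1)
6. t=10/3 → R at (10,6); v=(-3,-1)

Final position: (10,6)
Wall sequence: RLRTLR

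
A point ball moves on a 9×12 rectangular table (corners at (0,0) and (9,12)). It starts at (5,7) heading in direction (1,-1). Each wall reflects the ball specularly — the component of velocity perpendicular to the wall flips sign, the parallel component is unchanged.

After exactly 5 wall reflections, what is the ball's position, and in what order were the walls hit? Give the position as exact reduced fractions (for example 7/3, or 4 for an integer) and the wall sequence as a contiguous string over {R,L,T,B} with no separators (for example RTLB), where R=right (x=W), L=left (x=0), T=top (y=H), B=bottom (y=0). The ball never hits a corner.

Final position: (9,9)
Wall sequence: RBLTR

1. t=4 → R at (9,3); v=(-1,-1)
2. t=3 → B at (6,0); v=(-1,1)
3. t=6 → L at (0,6); v=(1,1)
4. t=6 → T at (6,12); v=(1,-1)
5. t=3 → R at (9,9); v=(-1,-1)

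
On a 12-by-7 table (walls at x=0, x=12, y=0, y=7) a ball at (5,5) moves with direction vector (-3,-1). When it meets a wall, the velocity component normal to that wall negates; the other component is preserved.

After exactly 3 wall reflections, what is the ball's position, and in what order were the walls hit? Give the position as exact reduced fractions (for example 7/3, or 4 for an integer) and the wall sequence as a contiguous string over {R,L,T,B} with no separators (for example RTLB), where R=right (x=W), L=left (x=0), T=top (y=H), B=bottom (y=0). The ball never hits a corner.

Final position: (12,2/3)
Wall sequence: LBR

1. t=5/3 → L at (0,10/3); v=(3,-1)
2. t=10/3 → B at (10,0); v=(3,1)
3. t=2/3 → R at (12,2/3); v=(-3,1)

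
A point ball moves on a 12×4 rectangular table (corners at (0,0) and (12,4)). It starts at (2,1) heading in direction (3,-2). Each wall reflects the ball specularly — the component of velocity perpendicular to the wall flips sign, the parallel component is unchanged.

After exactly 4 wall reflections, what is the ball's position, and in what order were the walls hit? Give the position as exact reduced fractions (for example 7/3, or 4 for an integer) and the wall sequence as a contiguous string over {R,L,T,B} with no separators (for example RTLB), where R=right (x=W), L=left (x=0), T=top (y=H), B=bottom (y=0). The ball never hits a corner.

Final position: (17/2,0)
Wall sequence: BTRB

1. t=1/2 → B at (7/2,0); v=(3,2)
2. t=2 → T at (19/2,4); v=(3,-2)
3. t=5/6 → R at (12,7/3); v=(-3,-2)
4. t=7/6 → B at (17/2,0); v=(-3,2)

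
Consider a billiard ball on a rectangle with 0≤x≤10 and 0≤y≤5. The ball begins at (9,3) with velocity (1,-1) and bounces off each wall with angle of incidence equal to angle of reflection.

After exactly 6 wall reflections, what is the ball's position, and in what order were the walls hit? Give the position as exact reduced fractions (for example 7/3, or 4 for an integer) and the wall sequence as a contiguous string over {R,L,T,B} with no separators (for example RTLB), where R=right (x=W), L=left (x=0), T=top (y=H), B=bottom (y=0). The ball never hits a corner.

Final position: (7,5)
Wall sequence: RBTLBT

1. t=1 → R at (10,2); v=(-1,-1)
2. t=2 → B at (8,0); v=(-1,1)
3. t=5 → T at (3,5); v=(-1,-1)
4. t=3 → L at (0,2); v=(1,-1)
5. t=2 → B at (2,0); v=(1,1)
6. t=5 → T at (7,5); v=(1,-1)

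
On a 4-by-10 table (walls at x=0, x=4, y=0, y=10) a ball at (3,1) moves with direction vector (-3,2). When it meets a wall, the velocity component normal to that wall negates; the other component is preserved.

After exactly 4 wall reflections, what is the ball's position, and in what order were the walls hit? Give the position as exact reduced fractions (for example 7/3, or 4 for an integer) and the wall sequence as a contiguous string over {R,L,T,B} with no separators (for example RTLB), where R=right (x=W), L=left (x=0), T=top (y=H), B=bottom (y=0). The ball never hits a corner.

Final position: (5/2,10)
Wall sequence: LRLT

1. t=1 → L at (0,3); v=(3,2)
2. t=4/3 → R at (4,17/3); v=(-3,2)
3. t=4/3 → L at (0,25/3); v=(3,2)
4. t=5/6 → T at (5/2,10); v=(3,-2)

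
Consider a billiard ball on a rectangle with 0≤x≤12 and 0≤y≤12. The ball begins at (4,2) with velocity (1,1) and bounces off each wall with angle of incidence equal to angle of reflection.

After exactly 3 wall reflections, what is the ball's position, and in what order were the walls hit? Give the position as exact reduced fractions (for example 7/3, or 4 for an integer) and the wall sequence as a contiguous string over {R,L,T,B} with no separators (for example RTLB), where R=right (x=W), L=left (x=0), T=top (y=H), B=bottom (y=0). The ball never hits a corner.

Final position: (0,2)
Wall sequence: RTL

1. t=8 → R at (12,10); v=(-1,1)
2. t=2 → T at (10,12); v=(-1,-1)
3. t=10 → L at (0,2); v=(1,-1)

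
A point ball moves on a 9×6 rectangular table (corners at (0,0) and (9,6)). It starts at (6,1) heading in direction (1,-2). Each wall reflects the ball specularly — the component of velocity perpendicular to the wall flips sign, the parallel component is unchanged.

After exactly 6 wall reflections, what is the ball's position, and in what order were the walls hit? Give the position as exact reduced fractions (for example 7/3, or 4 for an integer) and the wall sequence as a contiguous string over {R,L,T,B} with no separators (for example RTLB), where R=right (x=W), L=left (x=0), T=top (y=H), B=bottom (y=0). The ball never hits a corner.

1. t=1/2 → B at (13/2,0); v=(1,2)
2. t=5/2 → R at (9,5); v=(-1,2)
3. t=1/2 → T at (17/2,6); v=(-1,-2)
4. t=3 → B at (11/2,0); v=(-1,2)
5. t=3 → T at (5/2,6); v=(-1,-2)
6. t=5/2 → L at (0,1); v=(1,-2)

Final position: (0,1)
Wall sequence: BRTBTL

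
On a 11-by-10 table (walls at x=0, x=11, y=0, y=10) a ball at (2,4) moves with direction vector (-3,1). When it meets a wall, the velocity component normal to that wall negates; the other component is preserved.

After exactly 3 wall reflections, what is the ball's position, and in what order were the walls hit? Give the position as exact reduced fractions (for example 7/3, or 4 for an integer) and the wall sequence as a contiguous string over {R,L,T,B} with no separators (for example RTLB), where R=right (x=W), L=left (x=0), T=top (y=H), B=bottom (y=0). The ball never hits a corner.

Final position: (6,10)
Wall sequence: LRT

1. t=2/3 → L at (0,14/3); v=(3,1)
2. t=11/3 → R at (11,25/3); v=(-3,1)
3. t=5/3 → T at (6,10); v=(-3,-1)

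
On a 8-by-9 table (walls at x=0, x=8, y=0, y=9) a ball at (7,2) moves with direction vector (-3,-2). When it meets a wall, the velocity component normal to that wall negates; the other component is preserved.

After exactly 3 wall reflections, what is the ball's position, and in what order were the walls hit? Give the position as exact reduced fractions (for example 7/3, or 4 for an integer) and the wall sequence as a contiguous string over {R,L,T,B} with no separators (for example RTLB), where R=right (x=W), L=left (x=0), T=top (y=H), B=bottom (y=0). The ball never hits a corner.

1. t=1 → B at (4,0); v=(-3,2)
2. t=4/3 → L at (0,8/3); v=(3,2)
3. t=8/3 → R at (8,8); v=(-3,2)

Final position: (8,8)
Wall sequence: BLR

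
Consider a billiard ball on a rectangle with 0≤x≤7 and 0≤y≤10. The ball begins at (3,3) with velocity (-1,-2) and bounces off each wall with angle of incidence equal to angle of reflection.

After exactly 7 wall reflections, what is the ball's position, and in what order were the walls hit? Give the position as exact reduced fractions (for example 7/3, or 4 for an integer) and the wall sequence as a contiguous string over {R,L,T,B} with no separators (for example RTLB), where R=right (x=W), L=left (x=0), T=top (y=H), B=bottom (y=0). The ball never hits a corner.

Final position: (0,9)
Wall sequence: BLTRBTL

1. t=3/2 → B at (3/2,0); v=(-1,2)
2. t=3/2 → L at (0,3); v=(1,2)
3. t=7/2 → T at (7/2,10); v=(1,-2)
4. t=7/2 → R at (7,3); v=(-1,-2)
5. t=3/2 → B at (11/2,0); v=(-1,2)
6. t=5 → T at (1/2,10); v=(-1,-2)
7. t=1/2 → L at (0,9); v=(1,-2)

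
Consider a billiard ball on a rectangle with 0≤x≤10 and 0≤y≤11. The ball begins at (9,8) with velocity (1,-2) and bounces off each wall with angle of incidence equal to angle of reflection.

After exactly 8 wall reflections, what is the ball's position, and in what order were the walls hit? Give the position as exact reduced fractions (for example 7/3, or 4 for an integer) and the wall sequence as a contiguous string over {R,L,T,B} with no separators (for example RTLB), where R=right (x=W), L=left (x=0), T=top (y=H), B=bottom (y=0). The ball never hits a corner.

Final position: (5,0)
Wall sequence: RBTLBTRB

1. t=1 → R at (10,6); v=(-1,-2)
2. t=3 → B at (7,0); v=(-1,2)
3. t=11/2 → T at (3/2,11); v=(-1,-2)
4. t=3/2 → L at (0,8); v=(1,-2)
5. t=4 → B at (4,0); v=(1,2)
6. t=11/2 → T at (19/2,11); v=(1,-2)
7. t=1/2 → R at (10,10); v=(-1,-2)
8. t=5 → B at (5,0); v=(-1,2)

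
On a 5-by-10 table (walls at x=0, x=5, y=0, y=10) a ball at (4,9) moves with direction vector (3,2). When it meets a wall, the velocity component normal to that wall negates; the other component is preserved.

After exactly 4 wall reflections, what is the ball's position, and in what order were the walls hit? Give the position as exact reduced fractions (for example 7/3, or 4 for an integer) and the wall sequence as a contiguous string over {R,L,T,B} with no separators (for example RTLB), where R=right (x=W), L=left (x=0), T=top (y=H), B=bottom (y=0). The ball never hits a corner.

Final position: (5,11/3)
Wall sequence: RTLR

1. t=1/3 → R at (5,29/3); v=(-3,2)
2. t=1/6 → T at (9/2,10); v=(-3,-2)
3. t=3/2 → L at (0,7); v=(3,-2)
4. t=5/3 → R at (5,11/3); v=(-3,-2)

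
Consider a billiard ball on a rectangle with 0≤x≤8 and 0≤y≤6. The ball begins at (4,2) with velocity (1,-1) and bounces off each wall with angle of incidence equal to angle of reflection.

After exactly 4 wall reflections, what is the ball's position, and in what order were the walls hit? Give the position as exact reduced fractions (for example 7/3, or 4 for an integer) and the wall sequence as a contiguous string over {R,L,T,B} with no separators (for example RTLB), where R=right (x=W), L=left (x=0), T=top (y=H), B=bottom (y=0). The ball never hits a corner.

1. t=2 → B at (6,0); v=(1,1)
2. t=2 → R at (8,2); v=(-1,1)
3. t=4 → T at (4,6); v=(-1,-1)
4. t=4 → L at (0,2); v=(1,-1)

Final position: (0,2)
Wall sequence: BRTL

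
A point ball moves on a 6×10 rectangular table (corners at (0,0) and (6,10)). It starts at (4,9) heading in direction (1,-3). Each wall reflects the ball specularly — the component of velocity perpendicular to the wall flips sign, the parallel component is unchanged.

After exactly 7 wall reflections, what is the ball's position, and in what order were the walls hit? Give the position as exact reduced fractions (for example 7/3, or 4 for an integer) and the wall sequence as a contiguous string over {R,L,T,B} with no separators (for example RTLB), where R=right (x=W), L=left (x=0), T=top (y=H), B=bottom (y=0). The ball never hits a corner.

1. t=2 → R at (6,3); v=(-1,-3)
2. t=1 → B at (5,0); v=(-1,3)
3. t=10/3 → T at (5/3,10); v=(-1,-3)
4. t=5/3 → L at (0,5); v=(1,-3)
5. t=5/3 → B at (5/3,0); v=(1,3)
6. t=10/3 → T at (5,10); v=(1,-3)
7. t=1 → R at (6,7); v=(-1,-3)

Final position: (6,7)
Wall sequence: RBTLBTR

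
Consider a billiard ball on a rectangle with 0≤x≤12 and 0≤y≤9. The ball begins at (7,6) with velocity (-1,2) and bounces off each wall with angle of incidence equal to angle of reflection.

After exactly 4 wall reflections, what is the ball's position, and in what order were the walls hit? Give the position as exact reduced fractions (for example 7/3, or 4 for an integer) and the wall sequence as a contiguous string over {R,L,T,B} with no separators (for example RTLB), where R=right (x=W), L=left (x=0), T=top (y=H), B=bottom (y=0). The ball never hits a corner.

1. t=3/2 → T at (11/2,9); v=(-1,-2)
2. t=9/2 → B at (1,0); v=(-1,2)
3. t=1 → L at (0,2); v=(1,2)
4. t=7/2 → T at (7/2,9); v=(1,-2)

Final position: (7/2,9)
Wall sequence: TBLT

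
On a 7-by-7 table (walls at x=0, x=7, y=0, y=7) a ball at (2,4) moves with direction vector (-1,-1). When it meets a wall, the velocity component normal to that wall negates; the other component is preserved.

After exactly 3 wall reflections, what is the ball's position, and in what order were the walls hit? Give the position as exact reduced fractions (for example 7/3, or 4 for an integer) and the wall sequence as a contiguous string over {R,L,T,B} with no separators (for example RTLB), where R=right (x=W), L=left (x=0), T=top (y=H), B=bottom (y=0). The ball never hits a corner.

Final position: (7,5)
Wall sequence: LBR

1. t=2 → L at (0,2); v=(1,-1)
2. t=2 → B at (2,0); v=(1,1)
3. t=5 → R at (7,5); v=(-1,1)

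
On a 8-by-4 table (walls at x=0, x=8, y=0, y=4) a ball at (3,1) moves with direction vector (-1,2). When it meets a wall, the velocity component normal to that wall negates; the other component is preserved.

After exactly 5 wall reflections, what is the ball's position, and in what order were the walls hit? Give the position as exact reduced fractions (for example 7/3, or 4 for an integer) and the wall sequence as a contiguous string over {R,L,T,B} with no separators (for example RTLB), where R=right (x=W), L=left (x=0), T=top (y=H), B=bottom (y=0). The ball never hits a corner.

Final position: (9/2,0)
Wall sequence: TLBTB

1. t=3/2 → T at (3/2,4); v=(-1,-2)
2. t=3/2 → L at (0,1); v=(1,-2)
3. t=1/2 → B at (1/2,0); v=(1,2)
4. t=2 → T at (5/2,4); v=(1,-2)
5. t=2 → B at (9/2,0); v=(1,2)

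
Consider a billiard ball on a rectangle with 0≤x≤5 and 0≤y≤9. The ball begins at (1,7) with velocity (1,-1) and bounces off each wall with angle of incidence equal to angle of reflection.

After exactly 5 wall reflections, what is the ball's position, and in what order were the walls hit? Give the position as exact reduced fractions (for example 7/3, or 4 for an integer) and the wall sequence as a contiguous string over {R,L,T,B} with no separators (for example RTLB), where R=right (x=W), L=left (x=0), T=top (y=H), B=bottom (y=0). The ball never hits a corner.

1. t=4 → R at (5,3); v=(-1,-1)
2. t=3 → B at (2,0); v=(-1,1)
3. t=2 → L at (0,2); v=(1,1)
4. t=5 → R at (5,7); v=(-1,1)
5. t=2 → T at (3,9); v=(-1,-1)

Final position: (3,9)
Wall sequence: RBLRT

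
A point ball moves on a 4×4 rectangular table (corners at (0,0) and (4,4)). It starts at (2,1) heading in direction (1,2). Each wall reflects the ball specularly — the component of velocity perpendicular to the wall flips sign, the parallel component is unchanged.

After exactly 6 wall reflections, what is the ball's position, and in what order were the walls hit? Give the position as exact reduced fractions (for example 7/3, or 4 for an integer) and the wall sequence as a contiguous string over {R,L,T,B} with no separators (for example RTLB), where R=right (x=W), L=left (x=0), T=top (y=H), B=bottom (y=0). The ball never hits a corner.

1. t=3/2 → T at (7/2,4); v=(1,-2)
2. t=1/2 → R at (4,3); v=(-1,-2)
3. t=3/2 → B at (5/2,0); v=(-1,2)
4. t=2 → T at (1/2,4); v=(-1,-2)
5. t=1/2 → L at (0,3); v=(1,-2)
6. t=3/2 → B at (3/2,0); v=(1,2)

Final position: (3/2,0)
Wall sequence: TRBTLB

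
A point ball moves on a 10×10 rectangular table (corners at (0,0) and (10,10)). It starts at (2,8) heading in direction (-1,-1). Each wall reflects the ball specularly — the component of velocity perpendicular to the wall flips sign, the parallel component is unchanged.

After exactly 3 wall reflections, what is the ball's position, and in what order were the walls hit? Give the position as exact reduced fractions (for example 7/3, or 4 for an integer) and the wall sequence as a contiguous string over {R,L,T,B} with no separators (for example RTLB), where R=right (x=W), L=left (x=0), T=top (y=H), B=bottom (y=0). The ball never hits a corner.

1. t=2 → L at (0,6); v=(1,-1)
2. t=6 → B at (6,0); v=(1,1)
3. t=4 → R at (10,4); v=(-1,1)

Final position: (10,4)
Wall sequence: LBR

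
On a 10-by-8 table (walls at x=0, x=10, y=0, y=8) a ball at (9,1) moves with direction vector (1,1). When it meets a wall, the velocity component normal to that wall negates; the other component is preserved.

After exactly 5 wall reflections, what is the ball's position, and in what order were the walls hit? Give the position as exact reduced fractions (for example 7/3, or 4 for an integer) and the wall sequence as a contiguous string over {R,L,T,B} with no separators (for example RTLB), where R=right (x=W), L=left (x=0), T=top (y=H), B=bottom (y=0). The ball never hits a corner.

Final position: (10,6)
Wall sequence: RTLBR

1. t=1 → R at (10,2); v=(-1,1)
2. t=6 → T at (4,8); v=(-1,-1)
3. t=4 → L at (0,4); v=(1,-1)
4. t=4 → B at (4,0); v=(1,1)
5. t=6 → R at (10,6); v=(-1,1)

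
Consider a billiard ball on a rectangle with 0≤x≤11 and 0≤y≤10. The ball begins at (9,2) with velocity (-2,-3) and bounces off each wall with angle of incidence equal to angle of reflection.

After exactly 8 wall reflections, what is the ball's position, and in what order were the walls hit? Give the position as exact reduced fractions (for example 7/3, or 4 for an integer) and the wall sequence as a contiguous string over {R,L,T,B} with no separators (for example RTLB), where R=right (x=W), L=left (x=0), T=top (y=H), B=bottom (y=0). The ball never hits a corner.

Final position: (0,9/2)
Wall sequence: BTLBRTBL

1. t=2/3 → B at (23/3,0); v=(-2,3)
2. t=10/3 → T at (1,10); v=(-2,-3)
3. t=1/2 → L at (0,17/2); v=(2,-3)
4. t=17/6 → B at (17/3,0); v=(2,3)
5. t=8/3 → R at (11,8); v=(-2,3)
6. t=2/3 → T at (29/3,10); v=(-2,-3)
7. t=10/3 → B at (3,0); v=(-2,3)
8. t=3/2 → L at (0,9/2); v=(2,3)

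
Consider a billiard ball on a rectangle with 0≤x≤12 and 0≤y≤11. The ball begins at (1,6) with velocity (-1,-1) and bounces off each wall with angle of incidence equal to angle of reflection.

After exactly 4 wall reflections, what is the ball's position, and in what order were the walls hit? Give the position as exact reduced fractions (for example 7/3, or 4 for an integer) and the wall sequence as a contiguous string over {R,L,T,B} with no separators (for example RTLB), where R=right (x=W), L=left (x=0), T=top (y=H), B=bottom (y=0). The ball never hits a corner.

Final position: (8,11)
Wall sequence: LBRT

1. t=1 → L at (0,5); v=(1,-1)
2. t=5 → B at (5,0); v=(1,1)
3. t=7 → R at (12,7); v=(-1,1)
4. t=4 → T at (8,11); v=(-1,-1)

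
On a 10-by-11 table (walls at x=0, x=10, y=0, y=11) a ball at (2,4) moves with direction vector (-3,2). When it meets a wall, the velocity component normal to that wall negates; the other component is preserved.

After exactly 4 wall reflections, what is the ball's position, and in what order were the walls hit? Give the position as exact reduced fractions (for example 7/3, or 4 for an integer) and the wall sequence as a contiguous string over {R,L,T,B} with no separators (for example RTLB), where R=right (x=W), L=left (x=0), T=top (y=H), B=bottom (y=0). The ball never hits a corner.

Final position: (0,10/3)
Wall sequence: LTRL

1. t=2/3 → L at (0,16/3); v=(3,2)
2. t=17/6 → T at (17/2,11); v=(3,-2)
3. t=1/2 → R at (10,10); v=(-3,-2)
4. t=10/3 → L at (0,10/3); v=(3,-2)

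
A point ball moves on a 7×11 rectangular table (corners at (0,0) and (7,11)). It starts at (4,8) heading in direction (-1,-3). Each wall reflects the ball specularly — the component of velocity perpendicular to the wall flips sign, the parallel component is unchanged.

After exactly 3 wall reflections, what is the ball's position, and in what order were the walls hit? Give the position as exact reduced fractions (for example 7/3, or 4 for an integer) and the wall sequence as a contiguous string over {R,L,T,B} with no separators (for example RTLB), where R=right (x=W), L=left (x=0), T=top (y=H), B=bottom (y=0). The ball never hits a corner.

Final position: (7/3,11)
Wall sequence: BLT

1. t=8/3 → B at (4/3,0); v=(-1,3)
2. t=4/3 → L at (0,4); v=(1,3)
3. t=7/3 → T at (7/3,11); v=(1,-3)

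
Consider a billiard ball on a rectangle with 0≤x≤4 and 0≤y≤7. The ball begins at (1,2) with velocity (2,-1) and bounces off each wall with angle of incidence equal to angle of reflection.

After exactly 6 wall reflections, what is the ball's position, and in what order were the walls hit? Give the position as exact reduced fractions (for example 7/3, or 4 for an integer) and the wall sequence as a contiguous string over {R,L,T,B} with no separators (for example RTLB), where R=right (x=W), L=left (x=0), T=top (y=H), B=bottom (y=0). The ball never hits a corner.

Final position: (3,7)
Wall sequence: RBLRLT

1. t=3/2 → R at (4,1/2); v=(-2,-1)
2. t=1/2 → B at (3,0); v=(-2,1)
3. t=3/2 → L at (0,3/2); v=(2,1)
4. t=2 → R at (4,7/2); v=(-2,1)
5. t=2 → L at (0,11/2); v=(2,1)
6. t=3/2 → T at (3,7); v=(2,-1)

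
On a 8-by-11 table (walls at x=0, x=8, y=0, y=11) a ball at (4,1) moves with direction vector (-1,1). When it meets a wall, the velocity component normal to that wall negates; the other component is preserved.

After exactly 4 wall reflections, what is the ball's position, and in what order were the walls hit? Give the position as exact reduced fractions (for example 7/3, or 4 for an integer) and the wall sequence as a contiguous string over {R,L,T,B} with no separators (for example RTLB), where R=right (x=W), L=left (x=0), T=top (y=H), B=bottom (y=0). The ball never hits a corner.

Final position: (0,1)
Wall sequence: LTRL

1. t=4 → L at (0,5); v=(1,1)
2. t=6 → T at (6,11); v=(1,-1)
3. t=2 → R at (8,9); v=(-1,-1)
4. t=8 → L at (0,1); v=(1,-1)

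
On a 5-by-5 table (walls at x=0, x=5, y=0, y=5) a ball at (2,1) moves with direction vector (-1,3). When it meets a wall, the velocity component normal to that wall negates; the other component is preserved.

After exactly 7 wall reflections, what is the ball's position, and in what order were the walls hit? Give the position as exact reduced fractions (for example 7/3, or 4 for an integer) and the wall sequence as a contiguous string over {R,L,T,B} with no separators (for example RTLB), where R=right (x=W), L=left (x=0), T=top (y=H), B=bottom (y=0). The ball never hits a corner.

1. t=4/3 → T at (2/3,5); v=(-1,-3)
2. t=2/3 → L at (0,3); v=(1,-3)
3. t=1 → B at (1,0); v=(1,3)
4. t=5/3 → T at (8/3,5); v=(1,-3)
5. t=5/3 → B at (13/3,0); v=(1,3)
6. t=2/3 → R at (5,2); v=(-1,3)
7. t=1 → T at (4,5); v=(-1,-3)

Final position: (4,5)
Wall sequence: TLBTBRT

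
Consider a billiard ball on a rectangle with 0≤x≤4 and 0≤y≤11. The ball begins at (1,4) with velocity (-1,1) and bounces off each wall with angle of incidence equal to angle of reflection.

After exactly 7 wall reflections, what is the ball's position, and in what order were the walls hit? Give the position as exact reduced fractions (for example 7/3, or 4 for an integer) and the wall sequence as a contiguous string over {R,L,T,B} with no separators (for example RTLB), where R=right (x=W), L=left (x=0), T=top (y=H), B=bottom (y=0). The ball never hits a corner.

1. t=1 → L at (0,5); v=(1,1)
2. t=4 → R at (4,9); v=(-1,1)
3. t=2 → T at (2,11); v=(-1,-1)
4. t=2 → L at (0,9); v=(1,-1)
5. t=4 → R at (4,5); v=(-1,-1)
6. t=4 → L at (0,1); v=(1,-1)
7. t=1 → B at (1,0); v=(1,1)

Final position: (1,0)
Wall sequence: LRTLRLB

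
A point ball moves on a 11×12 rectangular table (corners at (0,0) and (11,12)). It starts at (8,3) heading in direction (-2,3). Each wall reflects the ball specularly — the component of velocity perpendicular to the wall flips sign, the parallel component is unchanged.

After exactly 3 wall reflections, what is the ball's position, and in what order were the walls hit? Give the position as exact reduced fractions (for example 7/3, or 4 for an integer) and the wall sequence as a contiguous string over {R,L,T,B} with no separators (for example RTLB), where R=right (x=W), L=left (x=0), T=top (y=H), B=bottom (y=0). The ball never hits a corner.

Final position: (6,0)
Wall sequence: TLB

1. t=3 → T at (2,12); v=(-2,-3)
2. t=1 → L at (0,9); v=(2,-3)
3. t=3 → B at (6,0); v=(2,3)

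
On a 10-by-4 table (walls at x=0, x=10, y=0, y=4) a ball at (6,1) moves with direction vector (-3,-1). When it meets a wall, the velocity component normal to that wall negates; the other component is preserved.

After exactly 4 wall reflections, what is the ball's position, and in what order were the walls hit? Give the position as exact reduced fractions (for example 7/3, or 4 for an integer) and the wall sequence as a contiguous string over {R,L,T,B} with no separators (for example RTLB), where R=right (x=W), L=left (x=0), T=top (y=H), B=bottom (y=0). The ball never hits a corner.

Final position: (10,11/3)
Wall sequence: BLTR

1. t=1 → B at (3,0); v=(-3,1)
2. t=1 → L at (0,1); v=(3,1)
3. t=3 → T at (9,4); v=(3,-1)
4. t=1/3 → R at (10,11/3); v=(-3,-1)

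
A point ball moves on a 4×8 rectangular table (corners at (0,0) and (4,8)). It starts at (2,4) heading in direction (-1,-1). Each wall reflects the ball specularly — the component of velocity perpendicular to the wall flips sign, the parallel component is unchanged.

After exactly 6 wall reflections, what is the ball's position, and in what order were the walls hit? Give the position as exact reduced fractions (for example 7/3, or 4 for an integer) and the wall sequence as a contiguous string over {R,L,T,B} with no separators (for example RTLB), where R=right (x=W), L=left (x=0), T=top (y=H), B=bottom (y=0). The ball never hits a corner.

1. t=2 → L at (0,2); v=(1,-1)
2. t=2 → B at (2,0); v=(1,1)
3. t=2 → R at (4,2); v=(-1,1)
4. t=4 → L at (0,6); v=(1,1)
5. t=2 → T at (2,8); v=(1,-1)
6. t=2 → R at (4,6); v=(-1,-1)

Final position: (4,6)
Wall sequence: LBRLTR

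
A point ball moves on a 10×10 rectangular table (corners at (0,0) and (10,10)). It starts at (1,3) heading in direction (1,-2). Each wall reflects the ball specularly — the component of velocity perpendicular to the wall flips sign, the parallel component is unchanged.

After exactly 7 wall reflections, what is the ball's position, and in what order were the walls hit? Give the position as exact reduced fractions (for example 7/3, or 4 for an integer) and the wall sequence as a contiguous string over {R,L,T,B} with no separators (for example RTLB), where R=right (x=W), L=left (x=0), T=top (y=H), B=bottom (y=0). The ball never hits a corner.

Final position: (5/2,0)
Wall sequence: BTRBTLB

1. t=3/2 → B at (5/2,0); v=(1,2)
2. t=5 → T at (15/2,10); v=(1,-2)
3. t=5/2 → R at (10,5); v=(-1,-2)
4. t=5/2 → B at (15/2,0); v=(-1,2)
5. t=5 → T at (5/2,10); v=(-1,-2)
6. t=5/2 → L at (0,5); v=(1,-2)
7. t=5/2 → B at (5/2,0); v=(1,2)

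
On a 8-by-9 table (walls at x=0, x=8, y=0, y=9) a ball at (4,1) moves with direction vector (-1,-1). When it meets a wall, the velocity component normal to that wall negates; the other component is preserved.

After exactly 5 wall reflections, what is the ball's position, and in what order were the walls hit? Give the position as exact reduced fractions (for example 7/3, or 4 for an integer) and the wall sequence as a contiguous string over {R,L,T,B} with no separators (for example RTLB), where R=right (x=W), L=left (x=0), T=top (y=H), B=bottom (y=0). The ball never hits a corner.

Final position: (1,0)
Wall sequence: BLTRB

1. t=1 → B at (3,0); v=(-1,1)
2. t=3 → L at (0,3); v=(1,1)
3. t=6 → T at (6,9); v=(1,-1)
4. t=2 → R at (8,7); v=(-1,-1)
5. t=7 → B at (1,0); v=(-1,1)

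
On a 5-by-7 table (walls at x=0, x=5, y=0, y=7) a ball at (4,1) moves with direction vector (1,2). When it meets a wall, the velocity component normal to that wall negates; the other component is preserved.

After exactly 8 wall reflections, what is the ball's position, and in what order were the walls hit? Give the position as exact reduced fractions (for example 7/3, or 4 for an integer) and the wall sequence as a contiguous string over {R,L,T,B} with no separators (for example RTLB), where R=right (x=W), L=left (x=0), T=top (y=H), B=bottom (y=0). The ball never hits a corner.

1. t=1 → R at (5,3); v=(-1,2)
2. t=2 → T at (3,7); v=(-1,-2)
3. t=3 → L at (0,1); v=(1,-2)
4. t=1/2 → B at (1/2,0); v=(1,2)
5. t=7/2 → T at (4,7); v=(1,-2)
6. t=1 → R at (5,5); v=(-1,-2)
7. t=5/2 → B at (5/2,0); v=(-1,2)
8. t=5/2 → L at (0,5); v=(1,2)

Final position: (0,5)
Wall sequence: RTLBTRBL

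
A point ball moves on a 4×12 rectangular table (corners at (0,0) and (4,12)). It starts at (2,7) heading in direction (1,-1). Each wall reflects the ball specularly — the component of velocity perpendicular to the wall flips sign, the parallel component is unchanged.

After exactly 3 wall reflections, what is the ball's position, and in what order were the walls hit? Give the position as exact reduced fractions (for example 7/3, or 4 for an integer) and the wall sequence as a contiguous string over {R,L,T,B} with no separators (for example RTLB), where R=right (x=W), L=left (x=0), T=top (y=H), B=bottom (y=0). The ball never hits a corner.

1. t=2 → R at (4,5); v=(-1,-1)
2. t=4 → L at (0,1); v=(1,-1)
3. t=1 → B at (1,0); v=(1,1)

Final position: (1,0)
Wall sequence: RLB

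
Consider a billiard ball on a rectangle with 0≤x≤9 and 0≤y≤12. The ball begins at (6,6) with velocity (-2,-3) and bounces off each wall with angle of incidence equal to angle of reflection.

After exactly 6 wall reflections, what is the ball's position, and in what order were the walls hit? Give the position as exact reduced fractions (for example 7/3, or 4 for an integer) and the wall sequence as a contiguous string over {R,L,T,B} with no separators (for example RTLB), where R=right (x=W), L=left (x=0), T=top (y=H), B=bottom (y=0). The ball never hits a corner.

Final position: (0,6)
Wall sequence: BLTRBL

1. t=2 → B at (2,0); v=(-2,3)
2. t=1 → L at (0,3); v=(2,3)
3. t=3 → T at (6,12); v=(2,-3)
4. t=3/2 → R at (9,15/2); v=(-2,-3)
5. t=5/2 → B at (4,0); v=(-2,3)
6. t=2 → L at (0,6); v=(2,3)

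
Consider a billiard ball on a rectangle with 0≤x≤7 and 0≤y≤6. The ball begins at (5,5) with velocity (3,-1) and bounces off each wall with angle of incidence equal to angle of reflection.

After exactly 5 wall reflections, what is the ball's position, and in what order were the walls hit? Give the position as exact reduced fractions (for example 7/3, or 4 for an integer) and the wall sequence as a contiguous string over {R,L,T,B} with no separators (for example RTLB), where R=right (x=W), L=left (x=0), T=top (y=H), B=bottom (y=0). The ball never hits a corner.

1. t=2/3 → R at (7,13/3); v=(-3,-1)
2. t=7/3 → L at (0,2); v=(3,-1)
3. t=2 → B at (6,0); v=(3,1)
4. t=1/3 → R at (7,1/3); v=(-3,1)
5. t=7/3 → L at (0,8/3); v=(3,1)

Final position: (0,8/3)
Wall sequence: RLBRL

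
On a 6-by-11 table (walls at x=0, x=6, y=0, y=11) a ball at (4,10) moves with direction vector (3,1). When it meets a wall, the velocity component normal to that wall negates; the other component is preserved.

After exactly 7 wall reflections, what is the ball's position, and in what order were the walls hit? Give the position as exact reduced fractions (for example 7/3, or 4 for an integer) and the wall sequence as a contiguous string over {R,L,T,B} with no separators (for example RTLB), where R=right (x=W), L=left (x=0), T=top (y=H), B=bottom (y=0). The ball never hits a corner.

1. t=2/3 → R at (6,32/3); v=(-3,1)
2. t=1/3 → T at (5,11); v=(-3,-1)
3. t=5/3 → L at (0,28/3); v=(3,-1)
4. t=2 → R at (6,22/3); v=(-3,-1)
5. t=2 → L at (0,16/3); v=(3,-1)
6. t=2 → R at (6,10/3); v=(-3,-1)
7. t=2 → L at (0,4/3); v=(3,-1)

Final position: (0,4/3)
Wall sequence: RTLRLRL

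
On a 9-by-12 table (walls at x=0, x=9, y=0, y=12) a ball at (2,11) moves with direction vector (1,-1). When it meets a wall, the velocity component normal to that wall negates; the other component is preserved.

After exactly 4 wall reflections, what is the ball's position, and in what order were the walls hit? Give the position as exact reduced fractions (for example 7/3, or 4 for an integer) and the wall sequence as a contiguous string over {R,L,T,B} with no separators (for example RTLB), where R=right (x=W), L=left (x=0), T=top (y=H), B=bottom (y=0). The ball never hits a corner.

1. t=7 → R at (9,4); v=(-1,-1)
2. t=4 → B at (5,0); v=(-1,1)
3. t=5 → L at (0,5); v=(1,1)
4. t=7 → T at (7,12); v=(1,-1)

Final position: (7,12)
Wall sequence: RBLT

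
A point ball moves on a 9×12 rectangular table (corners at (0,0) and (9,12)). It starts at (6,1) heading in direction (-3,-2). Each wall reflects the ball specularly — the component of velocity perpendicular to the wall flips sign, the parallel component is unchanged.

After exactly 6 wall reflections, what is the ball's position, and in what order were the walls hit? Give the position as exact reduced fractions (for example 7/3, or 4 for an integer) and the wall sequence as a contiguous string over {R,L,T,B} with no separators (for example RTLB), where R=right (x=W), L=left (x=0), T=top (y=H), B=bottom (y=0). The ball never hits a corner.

Final position: (9,3)
Wall sequence: BLRTLR

1. t=1/2 → B at (9/2,0); v=(-3,2)
2. t=3/2 → L at (0,3); v=(3,2)
3. t=3 → R at (9,9); v=(-3,2)
4. t=3/2 → T at (9/2,12); v=(-3,-2)
5. t=3/2 → L at (0,9); v=(3,-2)
6. t=3 → R at (9,3); v=(-3,-2)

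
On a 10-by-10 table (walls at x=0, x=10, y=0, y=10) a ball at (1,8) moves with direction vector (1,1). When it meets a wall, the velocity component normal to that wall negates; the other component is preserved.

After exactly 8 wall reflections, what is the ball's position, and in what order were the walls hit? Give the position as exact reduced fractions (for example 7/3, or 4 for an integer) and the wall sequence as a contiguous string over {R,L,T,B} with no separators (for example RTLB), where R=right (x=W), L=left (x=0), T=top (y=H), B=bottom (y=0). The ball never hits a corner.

Final position: (0,7)
Wall sequence: TRBLTRBL

1. t=2 → T at (3,10); v=(1,-1)
2. t=7 → R at (10,3); v=(-1,-1)
3. t=3 → B at (7,0); v=(-1,1)
4. t=7 → L at (0,7); v=(1,1)
5. t=3 → T at (3,10); v=(1,-1)
6. t=7 → R at (10,3); v=(-1,-1)
7. t=3 → B at (7,0); v=(-1,1)
8. t=7 → L at (0,7); v=(1,1)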